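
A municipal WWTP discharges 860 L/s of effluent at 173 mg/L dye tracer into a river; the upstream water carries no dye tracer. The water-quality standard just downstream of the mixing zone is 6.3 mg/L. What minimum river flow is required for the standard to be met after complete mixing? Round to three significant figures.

22800 L/s

Set C_mix = 6.3: (Q·0 + 860.0·173.0) / (Q + 860.0) = 6.3
→ Q = 860.0·(173.0 − 6.3)/(6.3 − 0) = 22760 L/s.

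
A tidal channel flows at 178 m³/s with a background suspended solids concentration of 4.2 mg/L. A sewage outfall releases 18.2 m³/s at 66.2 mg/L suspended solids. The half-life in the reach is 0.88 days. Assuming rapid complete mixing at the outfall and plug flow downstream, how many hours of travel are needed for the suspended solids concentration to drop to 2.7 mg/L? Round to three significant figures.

Conservation of mass: C = (178.0·4.200 + 18.20·66.20) / 196.2 = 1952/196.2 = 9.951 mg/L.
Half-life 0.88 d → k = ln 2 / 0.88 = 0.7877 d⁻¹.
9.951·exp(−k·t) = 2.7 → t = ln(9.951/2.7)/k = 143100 s = 39.75 h.

39.7 h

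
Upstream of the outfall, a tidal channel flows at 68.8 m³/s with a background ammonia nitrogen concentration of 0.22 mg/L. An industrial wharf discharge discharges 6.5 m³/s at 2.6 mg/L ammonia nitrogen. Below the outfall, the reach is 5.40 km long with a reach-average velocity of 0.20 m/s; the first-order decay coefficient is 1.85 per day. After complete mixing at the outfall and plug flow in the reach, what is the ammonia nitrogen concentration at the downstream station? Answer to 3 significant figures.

0.239 mg/L

Conservation of mass: C = (68.80·0.2200 + 6.500·2.600) / 75.30 = 32.04/75.30 = 0.4254 mg/L.
Travel time t = 5.40·1000 / 0.20 = 27000 s = 7.500 h.
After decay, C = 0.4254 × e^(−kt) = 0.4254 × 0.5609 = 0.2387 mg/L.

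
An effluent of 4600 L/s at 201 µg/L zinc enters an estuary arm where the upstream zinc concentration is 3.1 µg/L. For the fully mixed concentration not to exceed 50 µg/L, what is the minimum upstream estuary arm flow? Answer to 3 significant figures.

Set C_mix = 50: (Q·3.100 + 4600·201.0) / (Q + 4600) = 50
→ Q = 4600·(201.0 − 50)/(50 − 3.100) = 14810 L/s.

14800 L/s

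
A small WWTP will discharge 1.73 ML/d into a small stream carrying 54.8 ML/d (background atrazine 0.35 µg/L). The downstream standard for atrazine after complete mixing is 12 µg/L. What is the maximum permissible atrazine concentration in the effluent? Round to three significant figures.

At the limit, (Qr·Cr + Qe·Cₑ)/(Qr + Qe) = 12:
Cₑ = (56.53·12 − 54.80·0.3500) / 1.730 = 381.0 µg/L.

381 µg/L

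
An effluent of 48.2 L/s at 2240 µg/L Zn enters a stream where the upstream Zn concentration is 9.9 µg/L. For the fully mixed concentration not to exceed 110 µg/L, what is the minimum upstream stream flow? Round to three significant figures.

Set C_mix = 110: (Q·9.900 + 48.20·2240) / (Q + 48.20) = 110
→ Q = 48.20·(2240 − 110)/(110 − 9.900) = 1026 L/s.

1030 L/s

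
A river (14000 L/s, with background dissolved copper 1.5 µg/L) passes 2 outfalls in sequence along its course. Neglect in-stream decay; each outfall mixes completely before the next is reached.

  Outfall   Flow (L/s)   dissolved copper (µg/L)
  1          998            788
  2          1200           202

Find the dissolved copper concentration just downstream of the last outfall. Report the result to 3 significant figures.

Outfall 1: combined Q = 15000 L/s; C = (14000·1.500 + 998.0·788.0)/15000 = 53.84 µg/L.
Outfall 2: combined Q = 16200 L/s; C = (15000·53.84 + 1200·202.0)/16200 = 64.81 µg/L.

64.8 µg/L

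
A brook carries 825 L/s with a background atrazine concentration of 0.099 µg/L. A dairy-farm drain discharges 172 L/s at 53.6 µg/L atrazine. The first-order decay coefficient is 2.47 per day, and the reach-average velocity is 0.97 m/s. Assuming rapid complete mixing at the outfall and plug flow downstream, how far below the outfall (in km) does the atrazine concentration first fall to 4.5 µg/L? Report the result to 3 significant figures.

Conservation of mass: C = (825.0·0.09900 + 172.0·53.60) / 997.0 = 9301/997.0 = 9.329 µg/L.
Set 9.329·exp(−k·t) = 4.5 → t = ln(9.329/4.5)/k = 25500 s = 7.084 h.
Distance = v·t = 0.97·25500 = 24740 m = 24.74 km.

24.7 km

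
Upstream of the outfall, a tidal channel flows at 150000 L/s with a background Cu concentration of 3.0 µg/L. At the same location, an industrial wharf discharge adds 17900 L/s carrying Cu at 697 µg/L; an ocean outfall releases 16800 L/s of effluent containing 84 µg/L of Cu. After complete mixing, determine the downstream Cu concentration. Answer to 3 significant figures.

77.6 µg/L

Mixed concentration C = ΣQC/ΣQ = (150000·3.000 + 17900·697.0 + 16800·84.00) / 184700 = 14340000/184700 = 77.63 µg/L.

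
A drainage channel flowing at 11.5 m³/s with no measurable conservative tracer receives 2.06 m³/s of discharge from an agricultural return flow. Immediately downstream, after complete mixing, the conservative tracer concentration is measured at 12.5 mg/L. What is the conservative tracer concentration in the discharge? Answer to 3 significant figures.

Mass balance: 11.50·0 + 2.060·Cₑ = 13.56·12.50
→ Cₑ = (13.56·12.50 − 11.50·0) / 2.060 = 82.28 mg/L.

82.3 mg/L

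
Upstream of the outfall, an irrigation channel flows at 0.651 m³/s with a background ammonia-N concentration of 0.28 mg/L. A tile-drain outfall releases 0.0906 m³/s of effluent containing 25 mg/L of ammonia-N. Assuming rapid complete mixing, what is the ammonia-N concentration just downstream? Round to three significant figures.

Conservation of mass: C = (0.6510·0.2800 + 0.09060·25.00) / 0.7416 = 2.447/0.7416 = 3.300 mg/L.

3.30 mg/L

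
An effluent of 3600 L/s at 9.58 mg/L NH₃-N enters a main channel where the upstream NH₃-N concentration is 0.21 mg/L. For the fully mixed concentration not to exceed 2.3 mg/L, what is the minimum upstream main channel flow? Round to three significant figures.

12500 L/s

Set C_mix = 2.3: (Q·0.2100 + 3600·9.580) / (Q + 3600) = 2.3
→ Q = 3600·(9.580 − 2.3)/(2.3 − 0.2100) = 12540 L/s.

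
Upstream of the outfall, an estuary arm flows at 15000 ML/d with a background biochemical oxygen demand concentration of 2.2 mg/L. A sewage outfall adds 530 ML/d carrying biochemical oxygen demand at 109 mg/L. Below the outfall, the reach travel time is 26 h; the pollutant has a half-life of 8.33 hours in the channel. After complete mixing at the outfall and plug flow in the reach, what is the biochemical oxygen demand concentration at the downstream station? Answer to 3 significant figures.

Mass balance: C = (15000·2.200 + 530.0·109.0) / 15530 = 90770/15530 = 5.845 mg/L.
Half-life 8.33 h → k = ln 2 / 8.33 = 0.08321 h⁻¹ = 1.997 d⁻¹.
Applying C = C₀e^(−kt): 5.845 × 0.1149 = 0.6717 mg/L.

0.672 mg/L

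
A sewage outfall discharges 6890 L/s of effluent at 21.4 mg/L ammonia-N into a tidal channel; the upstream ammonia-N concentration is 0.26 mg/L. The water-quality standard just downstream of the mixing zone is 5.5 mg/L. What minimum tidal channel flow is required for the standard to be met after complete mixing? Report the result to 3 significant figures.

20900 L/s

Set C_mix = 5.5: (Q·0.2600 + 6890·21.40) / (Q + 6890) = 5.5
→ Q = 6890·(21.40 − 5.5)/(5.5 − 0.2600) = 20910 L/s.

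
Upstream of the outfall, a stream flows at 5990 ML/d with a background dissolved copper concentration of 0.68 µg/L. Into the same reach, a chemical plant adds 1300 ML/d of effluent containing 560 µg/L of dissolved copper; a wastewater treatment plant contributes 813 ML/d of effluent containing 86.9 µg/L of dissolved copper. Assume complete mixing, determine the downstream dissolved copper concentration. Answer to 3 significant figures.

Flow-weighted average: C = (5990·0.6800 + 1300·560.0 + 813.0·86.90) / 8103 = 802700/8103 = 99.06 µg/L.

99.1 µg/L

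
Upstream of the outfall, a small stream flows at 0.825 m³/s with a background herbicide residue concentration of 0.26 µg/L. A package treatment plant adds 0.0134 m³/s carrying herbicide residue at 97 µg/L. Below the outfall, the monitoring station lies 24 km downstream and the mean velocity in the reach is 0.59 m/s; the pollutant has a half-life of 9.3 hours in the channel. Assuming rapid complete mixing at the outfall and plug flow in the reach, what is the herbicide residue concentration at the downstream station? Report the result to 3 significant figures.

After mixing, C = (0.8250·0.2600 + 0.01340·97.00) / 0.8384 = 1.514/0.8384 = 1.806 µg/L.
Travel time t = 24·1000 / 0.59 = 40680 s = 11.30 h.
Half-life 9.3 h → k = ln 2 / 9.3 = 0.07453 h⁻¹ = 1.789 d⁻¹.
After decay, C = 1.806 × e^(−kt) = 1.806 × 0.4308 = 0.7781 µg/L.

0.778 µg/L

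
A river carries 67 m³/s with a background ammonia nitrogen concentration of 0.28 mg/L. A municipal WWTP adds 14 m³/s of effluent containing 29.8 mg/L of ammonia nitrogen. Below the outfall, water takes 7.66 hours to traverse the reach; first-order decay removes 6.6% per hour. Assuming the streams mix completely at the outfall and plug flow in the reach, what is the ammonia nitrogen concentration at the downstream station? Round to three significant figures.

Conservation of mass: C = (67.00·0.2800 + 14.00·29.80) / 81.00 = 436.0/81.00 = 5.382 mg/L.
6.6%/h lost → k = −ln(1 − 0.066) = 0.06828 h⁻¹.
After decay, C = 5.382 × e^(−kt) = 5.382 × 0.5927 = 3.190 mg/L.

3.19 mg/L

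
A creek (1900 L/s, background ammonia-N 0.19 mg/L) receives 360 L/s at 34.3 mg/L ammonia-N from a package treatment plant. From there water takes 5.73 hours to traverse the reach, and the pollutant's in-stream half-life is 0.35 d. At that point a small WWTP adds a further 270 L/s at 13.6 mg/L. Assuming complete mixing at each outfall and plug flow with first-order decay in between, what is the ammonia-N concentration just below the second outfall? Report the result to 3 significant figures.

4.58 mg/L

Flow-weighted average: C = (1900·0.1900 + 360.0·34.30) / 2260 = 12710/2260 = 5.623 mg/L; combined flow 2260 L/s.
Half-life 0.35 d → k = ln 2 / 0.35 = 1.980 d⁻¹.
First-order decay: C = 5.623·exp(−k·t) = 5.623·0.6232 = 3.505 mg/L.
At the second outfall, C = (2260·3.505 + 270.0·13.60) / (2260 + 270.0) = 4.582 mg/L.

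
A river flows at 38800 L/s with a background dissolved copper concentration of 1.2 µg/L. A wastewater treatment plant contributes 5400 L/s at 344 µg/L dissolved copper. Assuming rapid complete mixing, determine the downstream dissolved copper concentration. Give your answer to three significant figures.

After mixing, C = (38800·1.200 + 5400·344.0) / 44200 = 1904000/44200 = 43.08 µg/L.

43.1 µg/L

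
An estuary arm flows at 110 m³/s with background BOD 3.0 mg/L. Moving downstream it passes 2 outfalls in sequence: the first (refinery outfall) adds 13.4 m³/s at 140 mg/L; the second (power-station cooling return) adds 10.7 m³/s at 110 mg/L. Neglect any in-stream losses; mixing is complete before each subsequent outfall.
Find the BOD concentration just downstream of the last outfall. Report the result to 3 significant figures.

After outfall 1: Q = 110.0 + 13.40 = 123.4 m³/s; C = (110.0·3.000 + 13.40·140.0)/123.4 = 17.88 mg/L.
After outfall 2: Q = 123.4 + 10.70 = 134.1 m³/s; C = (123.4·17.88 + 10.70·110.0)/134.1 = 25.23 mg/L.

25.2 mg/L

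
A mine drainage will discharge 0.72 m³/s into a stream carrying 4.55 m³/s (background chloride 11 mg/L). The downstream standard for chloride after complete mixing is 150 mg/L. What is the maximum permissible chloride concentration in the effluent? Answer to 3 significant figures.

At the limit, (Qr·Cr + Qe·Cₑ)/(Qr + Qe) = 150:
Cₑ = (5.270·150 − 4.550·11.00) / 0.7200 = 1028 mg/L.

1030 mg/L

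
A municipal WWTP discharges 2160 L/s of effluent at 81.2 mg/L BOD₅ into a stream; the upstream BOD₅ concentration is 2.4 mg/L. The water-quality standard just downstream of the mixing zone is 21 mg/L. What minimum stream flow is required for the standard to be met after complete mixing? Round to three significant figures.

Set C_mix = 21: (Q·2.400 + 2160·81.20) / (Q + 2160) = 21
→ Q = 2160·(81.20 − 21)/(21 − 2.400) = 6991 L/s.

6990 L/s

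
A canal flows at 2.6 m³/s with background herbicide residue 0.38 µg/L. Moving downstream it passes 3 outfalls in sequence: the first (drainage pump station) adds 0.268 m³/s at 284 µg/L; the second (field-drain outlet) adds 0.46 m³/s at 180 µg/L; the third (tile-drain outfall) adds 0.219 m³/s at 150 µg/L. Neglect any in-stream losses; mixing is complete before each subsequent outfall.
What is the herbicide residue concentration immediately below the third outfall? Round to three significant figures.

After outfall 1: Q = 2.600 + 0.2680 = 2.868 m³/s; C = (2.600·0.3800 + 0.2680·284.0)/2.868 = 26.88 µg/L.
After outfall 2: Q = 2.868 + 0.4600 = 3.328 m³/s; C = (2.868·26.88 + 0.4600·180.0)/3.328 = 48.05 µg/L.
After outfall 3: Q = 3.328 + 0.2190 = 3.547 m³/s; C = (3.328·48.05 + 0.2190·150.0)/3.547 = 54.34 µg/L.

54.3 µg/L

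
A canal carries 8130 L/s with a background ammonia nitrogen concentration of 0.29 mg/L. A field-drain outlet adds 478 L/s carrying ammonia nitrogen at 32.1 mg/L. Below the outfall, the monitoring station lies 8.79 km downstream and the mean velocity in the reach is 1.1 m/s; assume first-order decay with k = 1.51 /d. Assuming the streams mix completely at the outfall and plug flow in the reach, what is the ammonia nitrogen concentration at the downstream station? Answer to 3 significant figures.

1.79 mg/L

Conservation of mass: C = (8130·0.2900 + 478.0·32.10) / 8608 = 17700/8608 = 2.056 mg/L.
Travel time t = 8.79·1000 / 1.1 = 7991 s = 2.220 h.
Decay over the reach: 2.056·exp(−kt) = 2.056·0.8697 = 1.788 mg/L.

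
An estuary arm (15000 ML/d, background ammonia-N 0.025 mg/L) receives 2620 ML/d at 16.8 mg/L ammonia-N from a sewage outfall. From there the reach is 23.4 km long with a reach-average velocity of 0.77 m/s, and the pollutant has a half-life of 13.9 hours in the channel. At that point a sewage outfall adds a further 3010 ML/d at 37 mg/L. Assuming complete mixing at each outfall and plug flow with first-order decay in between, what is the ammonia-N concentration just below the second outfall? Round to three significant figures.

6.81 mg/L

After mixing, C = (15000·0.02500 + 2620·16.80) / 17620 = 44390/17620 = 2.519 mg/L; combined flow 17620 ML/d.
Travel time t = 23.4·1000 / 0.77 = 30390 s = 8.442 h.
Half-life 13.9 h → k = ln 2 / 13.9 = 0.04987 h⁻¹ = 1.197 d⁻¹.
Applying C = C₀e^(−kt): 2.519 × 0.6564 = 1.654 mg/L.
Second outfall: C = (17620·1.654 + 3010·37.00)/20630 = 6.811 mg/L.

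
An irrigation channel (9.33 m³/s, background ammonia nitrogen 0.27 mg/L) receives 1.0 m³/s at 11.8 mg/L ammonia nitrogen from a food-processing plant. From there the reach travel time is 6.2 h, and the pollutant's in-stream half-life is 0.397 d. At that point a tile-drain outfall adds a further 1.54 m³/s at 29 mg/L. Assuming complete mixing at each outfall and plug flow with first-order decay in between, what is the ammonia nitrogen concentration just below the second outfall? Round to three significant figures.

4.53 mg/L

Mass balance: C = (9.330·0.2700 + 1.000·11.80) / 10.33 = 14.32/10.33 = 1.386 mg/L; combined flow 10.33 m³/s.
Half-life 0.397 d → k = ln 2 / 0.397 = 1.746 d⁻¹.
Applying C = C₀e^(−kt): 1.386 × 0.6370 = 0.8829 mg/L.
At the second outfall, C = (10.33·0.8829 + 1.540·29.00) / (10.33 + 1.540) = 4.531 mg/L.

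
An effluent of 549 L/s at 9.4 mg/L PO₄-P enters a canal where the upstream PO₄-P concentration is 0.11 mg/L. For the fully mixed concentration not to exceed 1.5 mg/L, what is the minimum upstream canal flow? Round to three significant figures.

Set C_mix = 1.5: (Q·0.1100 + 549.0·9.400) / (Q + 549.0) = 1.5
→ Q = 549.0·(9.400 − 1.5)/(1.5 − 0.1100) = 3120 L/s.

3120 L/s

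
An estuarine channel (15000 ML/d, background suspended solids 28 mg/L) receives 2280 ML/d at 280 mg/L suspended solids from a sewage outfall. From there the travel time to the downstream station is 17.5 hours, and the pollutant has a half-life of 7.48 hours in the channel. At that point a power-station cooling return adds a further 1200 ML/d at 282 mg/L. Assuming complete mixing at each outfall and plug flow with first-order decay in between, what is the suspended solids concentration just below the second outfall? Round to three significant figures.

29.6 mg/L

After mixing, C = (15000·28.00 + 2280·280.0) / 17280 = 1058000/17280 = 61.25 mg/L; combined flow 17280 ML/d.
Half-life 7.48 h → k = ln 2 / 7.48 = 0.09267 h⁻¹ = 2.224 d⁻¹.
First-order decay: C = 61.25·exp(−k·t) = 61.25·0.1976 = 12.10 mg/L.
At the second outfall, C = (17280·12.10 + 1200·282.0) / (17280 + 1200) = 29.63 mg/L.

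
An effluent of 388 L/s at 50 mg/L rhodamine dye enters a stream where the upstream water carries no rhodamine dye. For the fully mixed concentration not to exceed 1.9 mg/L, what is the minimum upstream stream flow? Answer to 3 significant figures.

9820 L/s

Set C_mix = 1.9: (Q·0 + 388.0·50.00) / (Q + 388.0) = 1.9
→ Q = 388.0·(50.00 − 1.9)/(1.9 − 0) = 9823 L/s.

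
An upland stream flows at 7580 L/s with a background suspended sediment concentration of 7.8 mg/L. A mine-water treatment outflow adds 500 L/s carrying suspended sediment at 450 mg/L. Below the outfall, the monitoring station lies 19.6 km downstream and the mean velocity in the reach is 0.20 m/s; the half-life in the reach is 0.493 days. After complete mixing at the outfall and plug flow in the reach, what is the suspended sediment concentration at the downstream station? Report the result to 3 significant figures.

7.14 mg/L

Mixed concentration C = ΣQC/ΣQ = (7580·7.800 + 500.0·450.0) / 8080 = 284100/8080 = 35.16 mg/L.
Travel time t = 19.6·1000 / 0.20 = 98000 s = 27.22 h.
Half-life 0.493 d → k = ln 2 / 0.493 = 1.406 d⁻¹.
Decay over the reach: 35.16·exp(−kt) = 35.16·0.2030 = 7.137 mg/L.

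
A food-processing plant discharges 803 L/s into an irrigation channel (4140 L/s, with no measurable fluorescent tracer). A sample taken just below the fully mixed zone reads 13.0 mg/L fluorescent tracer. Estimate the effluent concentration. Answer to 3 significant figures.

80.0 mg/L

Mass balance: 4140·0 + 803.0·Cₑ = 4943·13.00
→ Cₑ = (4943·13.00 − 4140·0) / 803.0 = 80.02 mg/L.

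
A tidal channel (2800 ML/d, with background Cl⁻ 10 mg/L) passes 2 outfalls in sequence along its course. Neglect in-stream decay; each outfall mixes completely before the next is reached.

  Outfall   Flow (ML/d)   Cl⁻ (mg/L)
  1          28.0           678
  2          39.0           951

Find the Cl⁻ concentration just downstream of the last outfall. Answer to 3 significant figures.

Outfall 1: combined Q = 2828 ML/d; C = (2800·10.00 + 28.00·678.0)/2828 = 16.61 mg/L.
Outfall 2: combined Q = 2867 ML/d; C = (2828·16.61 + 39.00·951.0)/2867 = 29.32 mg/L.

29.3 mg/L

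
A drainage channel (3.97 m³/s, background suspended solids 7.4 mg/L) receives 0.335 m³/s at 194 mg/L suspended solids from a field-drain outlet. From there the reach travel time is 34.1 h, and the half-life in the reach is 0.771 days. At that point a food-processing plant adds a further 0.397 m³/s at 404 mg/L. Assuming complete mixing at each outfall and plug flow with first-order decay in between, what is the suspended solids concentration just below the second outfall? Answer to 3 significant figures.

39.7 mg/L

Mass balance: C = (3.970·7.400 + 0.3350·194.0) / 4.305 = 94.37/4.305 = 21.92 mg/L; combined flow 4.305 m³/s.
Half-life 0.771 d → k = ln 2 / 0.771 = 0.8990 d⁻¹.
Applying C = C₀e^(−kt): 21.92 × 0.2788 = 6.111 mg/L.
Second outfall: C = (4.305·6.111 + 0.3970·404.0)/4.702 = 39.71 mg/L.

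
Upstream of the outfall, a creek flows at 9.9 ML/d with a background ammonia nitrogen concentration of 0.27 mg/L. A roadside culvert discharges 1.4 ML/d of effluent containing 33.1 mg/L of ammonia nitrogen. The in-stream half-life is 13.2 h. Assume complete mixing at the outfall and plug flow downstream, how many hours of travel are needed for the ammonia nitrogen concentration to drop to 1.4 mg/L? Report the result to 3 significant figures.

After mixing, C = (9.900·0.2700 + 1.400·33.10) / 11.30 = 49.01/11.30 = 4.337 mg/L.
Half-life 13.2 h → k = ln 2 / 13.2 = 0.05251 h⁻¹ = 1.260 d⁻¹.
4.337·exp(−k·t) = 1.4 → t = ln(4.337/1.4)/k = 77520 s = 21.53 h.

21.5 h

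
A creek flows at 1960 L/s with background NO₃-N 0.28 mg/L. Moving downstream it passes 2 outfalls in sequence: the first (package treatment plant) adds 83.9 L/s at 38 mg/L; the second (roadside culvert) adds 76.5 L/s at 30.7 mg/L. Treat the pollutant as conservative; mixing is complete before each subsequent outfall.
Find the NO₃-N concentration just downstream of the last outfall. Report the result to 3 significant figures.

Below outfall 1: Q → 2044 L/s, C = (1960·0.2800 + 83.90·38.00)/2044 = 1.828 mg/L.
Below outfall 2: Q → 2120 L/s, C = (2044·1.828 + 76.50·30.70)/2120 = 2.870 mg/L.

2.87 mg/L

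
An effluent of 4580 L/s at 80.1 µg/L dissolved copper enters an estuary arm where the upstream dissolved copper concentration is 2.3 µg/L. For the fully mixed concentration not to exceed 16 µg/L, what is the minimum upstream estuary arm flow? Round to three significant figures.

Set C_mix = 16: (Q·2.300 + 4580·80.10) / (Q + 4580) = 16
→ Q = 4580·(80.10 − 16)/(16 − 2.300) = 21430 L/s.

21400 L/s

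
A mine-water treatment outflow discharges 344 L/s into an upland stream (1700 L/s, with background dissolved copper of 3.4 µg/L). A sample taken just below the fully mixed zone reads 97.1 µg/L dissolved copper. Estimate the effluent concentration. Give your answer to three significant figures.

560 µg/L

Mass balance: 1700·3.400 + 344.0·Cₑ = 2044·97.10
→ Cₑ = (2044·97.10 − 1700·3.400) / 344.0 = 560.2 µg/L.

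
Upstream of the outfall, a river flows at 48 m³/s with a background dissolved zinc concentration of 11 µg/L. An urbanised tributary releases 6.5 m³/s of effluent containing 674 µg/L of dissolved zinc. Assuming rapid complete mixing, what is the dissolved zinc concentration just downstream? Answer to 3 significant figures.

Conservation of mass: C = (48.00·11.00 + 6.500·674.0) / 54.50 = 4909/54.50 = 90.07 µg/L.

90.1 µg/L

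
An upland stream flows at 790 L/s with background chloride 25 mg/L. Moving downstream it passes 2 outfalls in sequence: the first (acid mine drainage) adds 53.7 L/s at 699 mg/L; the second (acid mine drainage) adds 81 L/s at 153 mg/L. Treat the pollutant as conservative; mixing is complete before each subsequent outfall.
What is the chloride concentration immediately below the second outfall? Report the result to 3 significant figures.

75.4 mg/L

After outfall 1: Q = 790.0 + 53.70 = 843.7 L/s; C = (790.0·25.00 + 53.70·699.0)/843.7 = 67.90 mg/L.
After outfall 2: Q = 843.7 + 81.00 = 924.7 L/s; C = (843.7·67.90 + 81.00·153.0)/924.7 = 75.35 mg/L.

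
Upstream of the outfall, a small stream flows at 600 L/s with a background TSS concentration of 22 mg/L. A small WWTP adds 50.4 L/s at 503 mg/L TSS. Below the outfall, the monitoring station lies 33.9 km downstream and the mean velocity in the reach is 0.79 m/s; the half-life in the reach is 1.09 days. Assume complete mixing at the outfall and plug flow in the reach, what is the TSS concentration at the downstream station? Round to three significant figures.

43.2 mg/L

Conservation of mass: C = (600.0·22.00 + 50.40·503.0) / 650.4 = 38550/650.4 = 59.27 mg/L.
Travel time t = 33.9·1000 / 0.79 = 42910 s = 11.92 h.
Half-life 1.09 d → k = ln 2 / 1.09 = 0.6359 d⁻¹.
Decay over the reach: 59.27·exp(−kt) = 59.27·0.7292 = 43.22 mg/L.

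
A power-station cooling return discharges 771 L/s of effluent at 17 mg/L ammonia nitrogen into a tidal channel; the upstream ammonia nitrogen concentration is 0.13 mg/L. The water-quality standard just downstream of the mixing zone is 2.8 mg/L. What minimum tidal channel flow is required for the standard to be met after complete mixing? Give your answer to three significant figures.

Set C_mix = 2.8: (Q·0.1300 + 771.0·17.00) / (Q + 771.0) = 2.8
→ Q = 771.0·(17.00 − 2.8)/(2.8 − 0.1300) = 4100 L/s.

4100 L/s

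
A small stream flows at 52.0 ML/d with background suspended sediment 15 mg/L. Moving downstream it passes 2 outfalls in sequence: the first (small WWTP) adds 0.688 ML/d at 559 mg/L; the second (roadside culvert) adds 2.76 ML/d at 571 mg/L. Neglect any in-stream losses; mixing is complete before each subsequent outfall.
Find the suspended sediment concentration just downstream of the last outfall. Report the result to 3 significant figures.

After outfall 1: Q = 52.00 + 0.6880 = 52.69 ML/d; C = (52.00·15.00 + 0.6880·559.0)/52.69 = 22.10 mg/L.
After outfall 2: Q = 52.69 + 2.760 = 55.45 ML/d; C = (52.69·22.10 + 2.760·571.0)/55.45 = 49.43 mg/L.

49.4 mg/L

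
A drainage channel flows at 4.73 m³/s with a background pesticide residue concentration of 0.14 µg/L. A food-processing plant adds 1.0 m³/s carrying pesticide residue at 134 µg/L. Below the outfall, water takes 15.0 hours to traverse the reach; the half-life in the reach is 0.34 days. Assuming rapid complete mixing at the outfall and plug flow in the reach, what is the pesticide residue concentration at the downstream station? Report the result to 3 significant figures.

Conservation of mass: C = (4.730·0.1400 + 1.000·134.0) / 5.730 = 134.7/5.730 = 23.50 µg/L.
Half-life 0.34 d → k = ln 2 / 0.34 = 2.039 d⁻¹.
First-order decay: C = 23.50·exp(−k·t) = 23.50·0.2797 = 6.572 µg/L.

6.57 µg/L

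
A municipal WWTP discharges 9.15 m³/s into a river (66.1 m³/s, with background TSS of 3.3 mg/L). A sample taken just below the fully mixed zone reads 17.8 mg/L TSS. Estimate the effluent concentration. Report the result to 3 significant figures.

123 mg/L

Mass balance: 66.10·3.300 + 9.150·Cₑ = 75.25·17.80
→ Cₑ = (75.25·17.80 − 66.10·3.300) / 9.150 = 122.5 mg/L.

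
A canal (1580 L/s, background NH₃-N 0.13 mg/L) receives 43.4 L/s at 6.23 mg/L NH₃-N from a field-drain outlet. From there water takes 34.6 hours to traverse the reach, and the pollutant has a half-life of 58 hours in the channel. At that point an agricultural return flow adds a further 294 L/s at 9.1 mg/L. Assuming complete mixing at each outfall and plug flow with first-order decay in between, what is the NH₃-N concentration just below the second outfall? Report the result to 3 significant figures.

Mixed concentration C = ΣQC/ΣQ = (1580·0.1300 + 43.40·6.230) / 1623 = 475.8/1623 = 0.2931 mg/L; combined flow 1623 L/s.
Half-life 58 h → k = ln 2 / 58 = 0.01195 h⁻¹ = 0.2868 d⁻¹.
Applying C = C₀e^(−kt): 0.2931 × 0.6613 = 0.1938 mg/L.
At the second outfall, C = (1623·0.1938 + 294.0·9.100) / (1623 + 294.0) = 1.559 mg/L.

1.56 mg/L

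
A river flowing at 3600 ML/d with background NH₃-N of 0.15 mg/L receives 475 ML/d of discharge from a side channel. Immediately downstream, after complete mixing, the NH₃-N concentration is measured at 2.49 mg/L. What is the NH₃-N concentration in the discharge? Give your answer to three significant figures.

20.2 mg/L

Mass balance: 3600·0.1500 + 475.0·Cₑ = 4075·2.490
→ Cₑ = (4075·2.490 − 3600·0.1500) / 475.0 = 20.22 mg/L.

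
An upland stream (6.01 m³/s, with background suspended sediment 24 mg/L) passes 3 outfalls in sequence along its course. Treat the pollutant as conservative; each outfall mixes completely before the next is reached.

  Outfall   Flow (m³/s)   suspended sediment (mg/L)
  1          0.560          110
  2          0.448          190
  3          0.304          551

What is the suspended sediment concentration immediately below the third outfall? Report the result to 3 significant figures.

62.6 mg/L

After outfall 1: Q = 6.010 + 0.5600 = 6.570 m³/s; C = (6.010·24.00 + 0.5600·110.0)/6.570 = 31.33 mg/L.
After outfall 2: Q = 6.570 + 0.4480 = 7.018 m³/s; C = (6.570·31.33 + 0.4480·190.0)/7.018 = 41.46 mg/L.
After outfall 3: Q = 7.018 + 0.3040 = 7.322 m³/s; C = (7.018·41.46 + 0.3040·551.0)/7.322 = 62.61 mg/L.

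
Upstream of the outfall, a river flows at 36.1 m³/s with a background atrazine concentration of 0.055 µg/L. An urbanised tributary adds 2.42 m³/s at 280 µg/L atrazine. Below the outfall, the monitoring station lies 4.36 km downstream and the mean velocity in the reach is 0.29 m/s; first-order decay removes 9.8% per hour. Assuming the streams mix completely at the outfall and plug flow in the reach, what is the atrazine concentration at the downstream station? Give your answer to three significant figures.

Mass balance: C = (36.10·0.05500 + 2.420·280.0) / 38.52 = 679.6/38.52 = 17.64 µg/L.
Travel time t = 4.36·1000 / 0.29 = 15030 s = 4.176 h.
9.8%/h lost → k = −ln(1 − 0.098) = 0.1031 h⁻¹.
Decay over the reach: 17.64·exp(−kt) = 17.64·0.6500 = 11.47 µg/L.

11.5 µg/L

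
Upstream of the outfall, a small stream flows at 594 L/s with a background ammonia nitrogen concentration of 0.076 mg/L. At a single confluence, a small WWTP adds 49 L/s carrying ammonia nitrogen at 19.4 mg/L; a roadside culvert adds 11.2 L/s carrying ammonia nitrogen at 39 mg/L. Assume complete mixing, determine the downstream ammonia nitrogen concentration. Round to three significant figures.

Mixed concentration C = ΣQC/ΣQ = (594.0·0.07600 + 49.00·19.40 + 11.20·39.00) / 654.2 = 1433/654.2 = 2.190 mg/L.

2.19 mg/L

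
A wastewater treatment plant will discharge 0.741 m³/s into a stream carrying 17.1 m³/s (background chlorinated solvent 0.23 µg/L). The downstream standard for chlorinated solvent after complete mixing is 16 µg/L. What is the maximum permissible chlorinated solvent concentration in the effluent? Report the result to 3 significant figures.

380 µg/L

At the limit, (Qr·Cr + Qe·Cₑ)/(Qr + Qe) = 16:
Cₑ = (17.84·16 − 17.10·0.2300) / 0.7410 = 379.9 µg/L.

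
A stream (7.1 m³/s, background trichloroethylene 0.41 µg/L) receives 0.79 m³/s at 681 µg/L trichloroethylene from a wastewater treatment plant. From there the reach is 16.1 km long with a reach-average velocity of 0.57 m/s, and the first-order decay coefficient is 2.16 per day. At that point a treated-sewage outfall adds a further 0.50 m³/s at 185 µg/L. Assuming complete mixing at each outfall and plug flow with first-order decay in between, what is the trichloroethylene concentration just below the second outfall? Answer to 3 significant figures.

42.8 µg/L

Conservation of mass: C = (7.100·0.4100 + 0.7900·681.0) / 7.890 = 540.9/7.890 = 68.56 µg/L; combined flow 7.890 m³/s.
Travel time t = 16.1·1000 / 0.57 = 28250 s = 7.846 h.
Decay over the reach: 68.56·exp(−kt) = 68.56·0.4935 = 33.84 µg/L.
Second outfall: C = (7.890·33.84 + 0.5000·185.0)/8.390 = 42.84 µg/L.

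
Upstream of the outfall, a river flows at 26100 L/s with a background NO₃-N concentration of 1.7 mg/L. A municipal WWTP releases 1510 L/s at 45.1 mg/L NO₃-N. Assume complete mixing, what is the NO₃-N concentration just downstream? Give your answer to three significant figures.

4.07 mg/L

Mass balance: C = (26100·1.700 + 1510·45.10) / 27610 = 112500/27610 = 4.074 mg/L.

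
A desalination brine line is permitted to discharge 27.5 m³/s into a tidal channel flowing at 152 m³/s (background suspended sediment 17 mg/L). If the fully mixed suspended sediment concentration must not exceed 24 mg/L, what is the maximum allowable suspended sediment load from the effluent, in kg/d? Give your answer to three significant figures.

Mass balance at the limit: 152.0·17.00 + 27.50·Cₑ = 179.5·24 → Cₑ = 62.69 mg/L.
Load = 27.50 m³/s × 62.69 g/m³ × 86 400 s/d = 149000 kg/d.

149000 kg/d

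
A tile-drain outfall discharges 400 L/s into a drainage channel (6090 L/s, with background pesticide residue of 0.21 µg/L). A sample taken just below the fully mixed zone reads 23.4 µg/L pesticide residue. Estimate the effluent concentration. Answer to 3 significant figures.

Mass balance: 6090·0.2100 + 400.0·Cₑ = 6490·23.40
→ Cₑ = (6490·23.40 − 6090·0.2100) / 400.0 = 376.5 µg/L.

376 µg/L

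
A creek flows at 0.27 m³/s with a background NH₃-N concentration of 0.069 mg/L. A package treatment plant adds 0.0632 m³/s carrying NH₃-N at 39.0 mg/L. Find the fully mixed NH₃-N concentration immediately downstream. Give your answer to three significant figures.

7.45 mg/L

Conservation of mass: C = (0.2700·0.06900 + 0.06320·39.00) / 0.3332 = 2.483/0.3332 = 7.453 mg/L.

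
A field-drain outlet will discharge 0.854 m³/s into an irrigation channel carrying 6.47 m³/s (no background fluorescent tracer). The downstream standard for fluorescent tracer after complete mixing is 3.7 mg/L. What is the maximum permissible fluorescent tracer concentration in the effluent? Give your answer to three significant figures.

31.7 mg/L

At the limit, (Qr·Cr + Qe·Cₑ)/(Qr + Qe) = 3.7:
Cₑ = (7.324·3.7 − 6.470·0) / 0.8540 = 31.73 mg/L.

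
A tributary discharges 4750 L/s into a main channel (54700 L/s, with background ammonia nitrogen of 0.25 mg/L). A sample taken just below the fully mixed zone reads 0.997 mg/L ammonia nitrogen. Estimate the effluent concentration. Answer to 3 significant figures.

Mass balance: 54700·0.2500 + 4750·Cₑ = 59450·0.9970
→ Cₑ = (59450·0.9970 − 54700·0.2500) / 4750 = 9.599 mg/L.

9.60 mg/L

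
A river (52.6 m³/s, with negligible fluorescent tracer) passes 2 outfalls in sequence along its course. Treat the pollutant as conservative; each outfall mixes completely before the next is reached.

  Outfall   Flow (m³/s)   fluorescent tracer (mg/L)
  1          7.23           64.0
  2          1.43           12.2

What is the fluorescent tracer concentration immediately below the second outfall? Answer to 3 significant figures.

Outfall 1: combined Q = 59.83 m³/s; C = (52.60·0 + 7.230·64.00)/59.83 = 7.734 mg/L.
Outfall 2: combined Q = 61.26 m³/s; C = (59.83·7.734 + 1.430·12.20)/61.26 = 7.838 mg/L.

7.84 mg/L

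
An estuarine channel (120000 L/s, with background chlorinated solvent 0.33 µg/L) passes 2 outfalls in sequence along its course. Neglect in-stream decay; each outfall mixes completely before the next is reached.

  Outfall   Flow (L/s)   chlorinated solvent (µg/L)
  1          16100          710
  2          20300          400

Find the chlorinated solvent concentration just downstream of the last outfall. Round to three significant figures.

125 µg/L

Outfall 1: combined Q = 136100 L/s; C = (120000·0.3300 + 16100·710.0)/136100 = 84.28 µg/L.
Outfall 2: combined Q = 156400 L/s; C = (136100·84.28 + 20300·400.0)/156400 = 125.3 µg/L.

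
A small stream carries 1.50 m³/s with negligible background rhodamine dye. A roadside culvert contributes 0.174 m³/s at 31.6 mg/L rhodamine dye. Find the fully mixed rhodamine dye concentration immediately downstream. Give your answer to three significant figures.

Mass balance: C = (1.500·0 + 0.1740·31.60) / 1.674 = 5.498/1.674 = 3.285 mg/L.

3.28 mg/L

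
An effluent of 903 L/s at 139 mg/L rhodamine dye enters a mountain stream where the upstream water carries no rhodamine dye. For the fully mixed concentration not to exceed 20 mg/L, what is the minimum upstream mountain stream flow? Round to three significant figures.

Set C_mix = 20: (Q·0 + 903.0·139.0) / (Q + 903.0) = 20
→ Q = 903.0·(139.0 − 20)/(20 − 0) = 5373 L/s.

5370 L/s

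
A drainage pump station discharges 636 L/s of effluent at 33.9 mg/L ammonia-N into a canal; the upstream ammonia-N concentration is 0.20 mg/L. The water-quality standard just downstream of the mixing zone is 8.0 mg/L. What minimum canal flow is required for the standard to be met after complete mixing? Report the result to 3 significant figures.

Set C_mix = 8.0: (Q·0.2000 + 636.0·33.90) / (Q + 636.0) = 8.0
→ Q = 636.0·(33.90 − 8.0)/(8.0 − 0.2000) = 2112 L/s.

2110 L/s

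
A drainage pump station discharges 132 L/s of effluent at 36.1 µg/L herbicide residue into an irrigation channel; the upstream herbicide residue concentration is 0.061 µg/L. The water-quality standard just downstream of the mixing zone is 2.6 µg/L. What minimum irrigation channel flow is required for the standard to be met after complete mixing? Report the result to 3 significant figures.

1740 L/s

Set C_mix = 2.6: (Q·0.06100 + 132.0·36.10) / (Q + 132.0) = 2.6
→ Q = 132.0·(36.10 − 2.6)/(2.6 − 0.06100) = 1742 L/s.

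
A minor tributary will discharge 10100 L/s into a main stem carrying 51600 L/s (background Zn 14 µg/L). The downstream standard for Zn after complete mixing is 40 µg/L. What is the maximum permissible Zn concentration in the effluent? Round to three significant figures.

173 µg/L

At the limit, (Qr·Cr + Qe·Cₑ)/(Qr + Qe) = 40:
Cₑ = (61700·40 − 51600·14.00) / 10100 = 172.8 µg/L.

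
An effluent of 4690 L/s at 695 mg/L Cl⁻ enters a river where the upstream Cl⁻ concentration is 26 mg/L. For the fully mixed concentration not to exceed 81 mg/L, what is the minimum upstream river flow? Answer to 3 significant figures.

52400 L/s

Set C_mix = 81: (Q·26.00 + 4690·695.0) / (Q + 4690) = 81
→ Q = 4690·(695.0 − 81)/(81 − 26.00) = 52360 L/s.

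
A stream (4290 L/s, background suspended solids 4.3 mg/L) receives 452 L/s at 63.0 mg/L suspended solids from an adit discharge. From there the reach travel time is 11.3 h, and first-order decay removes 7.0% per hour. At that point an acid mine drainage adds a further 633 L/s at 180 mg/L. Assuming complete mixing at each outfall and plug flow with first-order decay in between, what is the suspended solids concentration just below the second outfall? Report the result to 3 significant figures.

25.0 mg/L

Mixed concentration C = ΣQC/ΣQ = (4290·4.300 + 452.0·63.00) / 4742 = 46920/4742 = 9.895 mg/L; combined flow 4742 L/s.
7.0%/h lost → k = −ln(1 − 0.07) = 0.07257 h⁻¹.
Decay over the reach: 9.895·exp(−kt) = 9.895·0.4404 = 4.358 mg/L.
Second outfall: C = (4742·4.358 + 633.0·180.0)/5375 = 25.04 mg/L.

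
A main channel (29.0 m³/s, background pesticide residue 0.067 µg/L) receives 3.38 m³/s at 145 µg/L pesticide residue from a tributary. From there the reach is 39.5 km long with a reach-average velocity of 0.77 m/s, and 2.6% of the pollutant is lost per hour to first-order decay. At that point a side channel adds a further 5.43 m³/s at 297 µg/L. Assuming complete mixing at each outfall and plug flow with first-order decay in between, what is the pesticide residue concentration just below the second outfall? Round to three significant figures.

51.6 µg/L

Mass balance: C = (29.00·0.06700 + 3.380·145.0) / 32.38 = 492.0/32.38 = 15.20 µg/L; combined flow 32.38 m³/s.
Travel time t = 39.5·1000 / 0.77 = 51300 s = 14.25 h.
2.6%/h lost → k = −ln(1 − 0.026) = 0.02634 h⁻¹.
Decay over the reach: 15.20·exp(−kt) = 15.20·0.6870 = 10.44 µg/L.
At the second outfall, C = (32.38·10.44 + 5.430·297.0) / (32.38 + 5.430) = 51.59 µg/L.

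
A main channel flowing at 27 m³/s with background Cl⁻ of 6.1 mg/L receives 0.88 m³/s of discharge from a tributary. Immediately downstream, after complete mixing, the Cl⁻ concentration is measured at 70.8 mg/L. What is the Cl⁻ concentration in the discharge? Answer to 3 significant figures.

Mass balance: 27.00·6.100 + 0.8800·Cₑ = 27.88·70.80
→ Cₑ = (27.88·70.80 − 27.00·6.100) / 0.8800 = 2056 mg/L.

2060 mg/L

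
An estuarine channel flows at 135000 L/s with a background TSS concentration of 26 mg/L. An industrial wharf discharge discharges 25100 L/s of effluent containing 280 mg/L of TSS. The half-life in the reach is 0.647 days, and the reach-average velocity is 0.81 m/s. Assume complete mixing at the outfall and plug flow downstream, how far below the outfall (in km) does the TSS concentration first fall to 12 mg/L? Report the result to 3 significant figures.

111 km

Mixed concentration C = ΣQC/ΣQ = (135000·26.00 + 25100·280.0) / 160100 = 10540000/160100 = 65.82 mg/L.
Half-life 0.647 d → k = ln 2 / 0.647 = 1.071 d⁻¹.
Set 65.82·exp(−k·t) = 12 → t = ln(65.82/12)/k = 137300 s = 38.13 h.
Distance = v·t = 0.81·137300 = 111200 m = 111.2 km.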